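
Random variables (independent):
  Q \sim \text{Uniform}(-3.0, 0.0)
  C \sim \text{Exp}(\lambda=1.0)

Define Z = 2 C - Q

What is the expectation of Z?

E[Z] = -1*E[Q] + 2*E[C]
E[Q] = -1.5
E[C] = 1
E[Z] = -1*(-1.5) + 2*1 = 3.5

3.5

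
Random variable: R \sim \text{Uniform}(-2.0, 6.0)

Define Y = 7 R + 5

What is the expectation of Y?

For Y = 7R + 5:
E[Y] = 7 * E[R] + 5
E[R] = (-2 + 6)/2 = 2
E[Y] = 7 * 2 + 5 = 19

19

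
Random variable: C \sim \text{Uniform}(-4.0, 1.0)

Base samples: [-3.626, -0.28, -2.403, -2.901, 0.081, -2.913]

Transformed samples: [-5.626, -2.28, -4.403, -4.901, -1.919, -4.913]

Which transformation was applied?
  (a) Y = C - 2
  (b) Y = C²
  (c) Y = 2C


Checking option (a) Y = C - 2:
  C = -3.626 -> Y = -5.626 ✓
  C = -0.28 -> Y = -2.28 ✓
  C = -2.403 -> Y = -4.403 ✓
All samples match this transformation.

(a) C - 2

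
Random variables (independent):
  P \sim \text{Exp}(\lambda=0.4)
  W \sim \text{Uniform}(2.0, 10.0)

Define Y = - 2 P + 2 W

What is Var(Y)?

For independent RVs: Var(aX + bY) = a²Var(X) + b²Var(Y)
Var(P) = 6.25
Var(W) = 5.3333333
Var(Y) = (-2)²*6.25 + 2²*5.3333333
= 4*6.25 + 4*5.3333333 = 46.333333

46.333333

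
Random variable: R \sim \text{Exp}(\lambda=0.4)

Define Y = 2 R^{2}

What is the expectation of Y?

E[Y] = 2*E[R²]
E[R] = 2.5
E[R²] = Var(R) + (E[R])² = 6.25 + 6.25 = 12.5
E[Y] = 2*12.5 = 25

25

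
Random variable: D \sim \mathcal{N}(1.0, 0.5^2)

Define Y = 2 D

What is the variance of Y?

For Y = aD + b: Var(Y) = a² * Var(D)
Var(D) = 0.5^2 = 0.25
Var(Y) = 2² * 0.25 = 4 * 0.25 = 1

1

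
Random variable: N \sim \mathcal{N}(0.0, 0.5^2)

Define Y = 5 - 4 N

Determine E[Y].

For Y = -4N + 5:
E[Y] = -4 * E[N] + 5
E[N] = 0.0 = 0
E[Y] = -4 * 0 + 5 = 5

5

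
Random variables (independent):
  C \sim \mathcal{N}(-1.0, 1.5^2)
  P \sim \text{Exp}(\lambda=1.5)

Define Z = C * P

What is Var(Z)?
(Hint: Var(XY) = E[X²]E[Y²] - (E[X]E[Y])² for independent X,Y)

Var(XY) = E[X²]E[Y²] - (E[X]E[Y])²
E[C] = -1, Var(C) = 2.25
E[P] = 0.66666667, Var(P) = 0.44444444
E[C²] = 2.25 + (-1)² = 3.25
E[P²] = 0.44444444 + 0.66666667² = 0.88888889
Var(Z) = 3.25*0.88888889 - (-1*0.66666667)²
= 2.8888889 - 0.44444444 = 2.4444444

2.4444444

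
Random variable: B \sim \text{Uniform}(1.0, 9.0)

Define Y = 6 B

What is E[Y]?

For Y = 6B:
E[Y] = 6 * E[B]
E[B] = (1 + 9)/2 = 5
E[Y] = 6 * 5 = 30

30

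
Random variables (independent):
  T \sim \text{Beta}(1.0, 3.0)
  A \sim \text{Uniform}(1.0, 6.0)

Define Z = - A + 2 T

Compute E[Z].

E[Z] = 2*E[T] - 1*E[A]
E[T] = 0.25
E[A] = 3.5
E[Z] = 2*0.25 - 1*3.5 = -3

-3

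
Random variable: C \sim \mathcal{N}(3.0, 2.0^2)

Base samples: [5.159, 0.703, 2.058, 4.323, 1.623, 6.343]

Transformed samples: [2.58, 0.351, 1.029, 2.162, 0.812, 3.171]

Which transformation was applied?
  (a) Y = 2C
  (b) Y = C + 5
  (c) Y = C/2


Checking option (c) Y = C/2:
  C = 5.159 -> Y = 2.58 ✓
  C = 0.703 -> Y = 0.351 ✓
  C = 2.058 -> Y = 1.029 ✓
All samples match this transformation.

(c) C/2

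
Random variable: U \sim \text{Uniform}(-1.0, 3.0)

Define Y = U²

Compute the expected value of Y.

Using E[X²] = Var(X) + (E[X])²:
E[U] = 1
Var(U) = (3 + 1)^2/12 = 1.3333333
E[U²] = 1.3333333 + 1² = 1.3333333 + 1 = 2.3333333

2.3333333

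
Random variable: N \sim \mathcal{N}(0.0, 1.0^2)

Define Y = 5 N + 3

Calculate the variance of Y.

For Y = aN + b: Var(Y) = a² * Var(N)
Var(N) = 1.0^2 = 1
Var(Y) = 5² * 1 = 25 * 1 = 25

25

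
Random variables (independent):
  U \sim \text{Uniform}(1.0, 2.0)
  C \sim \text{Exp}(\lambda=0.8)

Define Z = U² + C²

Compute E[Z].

E[Z] = E[U²] + E[C²]
E[U²] = Var(U) + E[U]² = 0.083333333 + 2.25 = 2.3333333
E[C²] = Var(C) + E[C]² = 1.5625 + 1.5625 = 3.125
E[Z] = 2.3333333 + 3.125 = 5.4583333

5.4583333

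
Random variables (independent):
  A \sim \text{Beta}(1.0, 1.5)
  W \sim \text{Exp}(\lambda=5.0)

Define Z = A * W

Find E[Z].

For independent RVs: E[XY] = E[X]*E[Y]
E[A] = 0.4
E[W] = 0.2
E[Z] = 0.4 * 0.2 = 0.08

0.08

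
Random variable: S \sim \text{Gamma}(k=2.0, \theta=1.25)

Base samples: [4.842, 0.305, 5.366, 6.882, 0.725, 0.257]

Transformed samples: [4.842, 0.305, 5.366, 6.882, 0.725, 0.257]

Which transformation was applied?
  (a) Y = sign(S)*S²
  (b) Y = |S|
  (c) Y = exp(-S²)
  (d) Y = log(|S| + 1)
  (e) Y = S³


Checking option (b) Y = |S|:
  S = 4.842 -> Y = 4.842 ✓
  S = 0.305 -> Y = 0.305 ✓
  S = 5.366 -> Y = 5.366 ✓
All samples match this transformation.

(b) |S|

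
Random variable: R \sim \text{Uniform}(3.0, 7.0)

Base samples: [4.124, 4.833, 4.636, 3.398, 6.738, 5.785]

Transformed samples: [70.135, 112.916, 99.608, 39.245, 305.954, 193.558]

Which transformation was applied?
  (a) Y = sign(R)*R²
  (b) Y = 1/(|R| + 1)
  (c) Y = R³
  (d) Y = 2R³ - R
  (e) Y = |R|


Checking option (c) Y = R³:
  R = 4.124 -> Y = 70.135 ✓
  R = 4.833 -> Y = 112.916 ✓
  R = 4.636 -> Y = 99.608 ✓
All samples match this transformation.

(c) R³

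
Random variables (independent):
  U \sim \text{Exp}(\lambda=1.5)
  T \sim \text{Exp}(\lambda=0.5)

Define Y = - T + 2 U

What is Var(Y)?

For independent RVs: Var(aX + bY) = a²Var(X) + b²Var(Y)
Var(U) = 0.44444444
Var(T) = 4
Var(Y) = 2²*0.44444444 + (-1)²*4
= 4*0.44444444 + 1*4 = 5.7777778

5.7777778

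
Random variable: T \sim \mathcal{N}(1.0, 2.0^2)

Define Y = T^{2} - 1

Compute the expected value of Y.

E[Y] = 1*E[T²] - 1
E[T] = 1
E[T²] = Var(T) + (E[T])² = 4 + 1 = 5
E[Y] = 1*5 - 1 = 4

4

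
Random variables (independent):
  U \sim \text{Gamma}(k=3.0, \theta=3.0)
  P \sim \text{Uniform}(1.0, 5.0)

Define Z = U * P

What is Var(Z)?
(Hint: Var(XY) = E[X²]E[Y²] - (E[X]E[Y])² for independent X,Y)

Var(XY) = E[X²]E[Y²] - (E[X]E[Y])²
E[U] = 9, Var(U) = 27
E[P] = 3, Var(P) = 1.3333333
E[U²] = 27 + 9² = 108
E[P²] = 1.3333333 + 3² = 10.333333
Var(Z) = 108*10.333333 - (9*3)²
= 1116 - 729 = 387

387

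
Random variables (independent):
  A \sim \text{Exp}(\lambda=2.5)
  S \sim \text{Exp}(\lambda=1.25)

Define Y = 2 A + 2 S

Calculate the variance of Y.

For independent RVs: Var(aX + bY) = a²Var(X) + b²Var(Y)
Var(A) = 0.16
Var(S) = 0.64
Var(Y) = 2²*0.16 + 2²*0.64
= 4*0.16 + 4*0.64 = 3.2

3.2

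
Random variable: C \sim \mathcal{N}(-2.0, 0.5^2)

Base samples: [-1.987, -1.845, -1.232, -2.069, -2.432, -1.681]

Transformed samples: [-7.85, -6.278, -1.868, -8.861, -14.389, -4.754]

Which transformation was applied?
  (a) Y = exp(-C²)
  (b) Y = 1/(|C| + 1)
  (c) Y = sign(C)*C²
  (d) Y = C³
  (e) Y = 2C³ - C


Checking option (d) Y = C³:
  C = -1.987 -> Y = -7.85 ✓
  C = -1.845 -> Y = -6.278 ✓
  C = -1.232 -> Y = -1.868 ✓
All samples match this transformation.

(d) C³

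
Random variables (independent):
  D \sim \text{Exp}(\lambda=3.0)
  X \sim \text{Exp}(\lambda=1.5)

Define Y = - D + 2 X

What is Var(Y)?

For independent RVs: Var(aX + bY) = a²Var(X) + b²Var(Y)
Var(D) = 0.11111111
Var(X) = 0.44444444
Var(Y) = (-1)²*0.11111111 + 2²*0.44444444
= 1*0.11111111 + 4*0.44444444 = 1.8888889

1.8888889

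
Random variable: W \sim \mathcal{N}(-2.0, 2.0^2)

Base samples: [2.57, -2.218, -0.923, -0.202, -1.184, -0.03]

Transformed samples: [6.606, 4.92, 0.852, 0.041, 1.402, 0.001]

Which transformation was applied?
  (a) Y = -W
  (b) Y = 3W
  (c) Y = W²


Checking option (c) Y = W²:
  W = 2.57 -> Y = 6.606 ✓
  W = -2.218 -> Y = 4.92 ✓
  W = -0.923 -> Y = 0.852 ✓
All samples match this transformation.

(c) W²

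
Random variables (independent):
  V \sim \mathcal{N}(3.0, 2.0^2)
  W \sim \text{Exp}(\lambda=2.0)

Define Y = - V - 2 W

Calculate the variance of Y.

For independent RVs: Var(aX + bY) = a²Var(X) + b²Var(Y)
Var(V) = 4
Var(W) = 0.25
Var(Y) = (-1)²*4 + (-2)²*0.25
= 1*4 + 4*0.25 = 5

5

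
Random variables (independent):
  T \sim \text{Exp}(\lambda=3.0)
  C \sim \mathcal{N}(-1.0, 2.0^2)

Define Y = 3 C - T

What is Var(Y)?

For independent RVs: Var(aX + bY) = a²Var(X) + b²Var(Y)
Var(T) = 0.11111111
Var(C) = 4
Var(Y) = (-1)²*0.11111111 + 3²*4
= 1*0.11111111 + 9*4 = 36.111111

36.111111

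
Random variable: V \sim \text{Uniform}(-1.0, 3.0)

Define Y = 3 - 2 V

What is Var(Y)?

For Y = aV + b: Var(Y) = a² * Var(V)
Var(V) = (3 + 1)^2/12 = 1.3333333
Var(Y) = (-2)² * 1.3333333 = 4 * 1.3333333 = 5.3333333

5.3333333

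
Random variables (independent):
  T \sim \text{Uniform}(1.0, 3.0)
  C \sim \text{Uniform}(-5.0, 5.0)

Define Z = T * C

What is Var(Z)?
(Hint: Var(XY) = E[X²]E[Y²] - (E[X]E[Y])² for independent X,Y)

Var(XY) = E[X²]E[Y²] - (E[X]E[Y])²
E[T] = 2, Var(T) = 0.33333333
E[C] = 0, Var(C) = 8.3333333
E[T²] = 0.33333333 + 2² = 4.3333333
E[C²] = 8.3333333 + 0² = 8.3333333
Var(Z) = 4.3333333*8.3333333 - (2*0)²
= 36.111111 - 0 = 36.111111

36.111111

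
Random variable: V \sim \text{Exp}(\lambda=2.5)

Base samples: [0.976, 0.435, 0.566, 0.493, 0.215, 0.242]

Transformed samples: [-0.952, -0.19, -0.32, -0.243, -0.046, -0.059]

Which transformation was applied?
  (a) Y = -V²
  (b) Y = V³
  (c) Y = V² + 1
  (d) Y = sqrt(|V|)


Checking option (a) Y = -V²:
  V = 0.976 -> Y = -0.952 ✓
  V = 0.435 -> Y = -0.19 ✓
  V = 0.566 -> Y = -0.32 ✓
All samples match this transformation.

(a) -V²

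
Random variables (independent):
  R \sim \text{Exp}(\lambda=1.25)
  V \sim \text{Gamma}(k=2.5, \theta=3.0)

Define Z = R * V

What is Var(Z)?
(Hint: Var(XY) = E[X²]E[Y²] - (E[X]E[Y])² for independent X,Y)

Var(XY) = E[X²]E[Y²] - (E[X]E[Y])²
E[R] = 0.8, Var(R) = 0.64
E[V] = 7.5, Var(V) = 22.5
E[R²] = 0.64 + 0.8² = 1.28
E[V²] = 22.5 + 7.5² = 78.75
Var(Z) = 1.28*78.75 - (0.8*7.5)²
= 100.8 - 36 = 64.8

64.8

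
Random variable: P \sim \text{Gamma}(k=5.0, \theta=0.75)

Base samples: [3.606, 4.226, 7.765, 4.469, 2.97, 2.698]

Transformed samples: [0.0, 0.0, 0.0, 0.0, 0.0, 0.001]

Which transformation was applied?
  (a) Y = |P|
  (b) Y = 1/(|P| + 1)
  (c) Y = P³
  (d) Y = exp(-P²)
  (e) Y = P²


Checking option (d) Y = exp(-P²):
  P = 3.606 -> Y = 0.0 ✓
  P = 4.226 -> Y = 0.0 ✓
  P = 7.765 -> Y = 0.0 ✓
All samples match this transformation.

(d) exp(-P²)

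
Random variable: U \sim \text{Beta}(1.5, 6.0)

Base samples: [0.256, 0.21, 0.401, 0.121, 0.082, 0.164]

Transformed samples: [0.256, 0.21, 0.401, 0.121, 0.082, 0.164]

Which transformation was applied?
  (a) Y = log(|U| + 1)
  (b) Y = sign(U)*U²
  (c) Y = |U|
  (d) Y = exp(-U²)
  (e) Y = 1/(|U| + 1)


Checking option (c) Y = |U|:
  U = 0.256 -> Y = 0.256 ✓
  U = 0.21 -> Y = 0.21 ✓
  U = 0.401 -> Y = 0.401 ✓
All samples match this transformation.

(c) |U|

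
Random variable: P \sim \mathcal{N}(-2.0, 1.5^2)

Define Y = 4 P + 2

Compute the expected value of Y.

For Y = 4P + 2:
E[Y] = 4 * E[P] + 2
E[P] = -2.0 = -2
E[Y] = 4 * (-2) + 2 = -6

-6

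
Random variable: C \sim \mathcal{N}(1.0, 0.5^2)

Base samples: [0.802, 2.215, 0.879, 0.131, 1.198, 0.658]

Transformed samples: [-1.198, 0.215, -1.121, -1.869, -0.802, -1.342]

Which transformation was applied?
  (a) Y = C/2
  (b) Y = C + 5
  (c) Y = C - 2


Checking option (c) Y = C - 2:
  C = 0.802 -> Y = -1.198 ✓
  C = 2.215 -> Y = 0.215 ✓
  C = 0.879 -> Y = -1.121 ✓
All samples match this transformation.

(c) C - 2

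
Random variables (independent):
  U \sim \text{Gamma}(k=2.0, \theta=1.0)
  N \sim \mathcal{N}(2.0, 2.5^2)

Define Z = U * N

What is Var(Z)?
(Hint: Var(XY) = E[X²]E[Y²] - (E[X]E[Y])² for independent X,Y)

Var(XY) = E[X²]E[Y²] - (E[X]E[Y])²
E[U] = 2, Var(U) = 2
E[N] = 2, Var(N) = 6.25
E[U²] = 2 + 2² = 6
E[N²] = 6.25 + 2² = 10.25
Var(Z) = 6*10.25 - (2*2)²
= 61.5 - 16 = 45.5

45.5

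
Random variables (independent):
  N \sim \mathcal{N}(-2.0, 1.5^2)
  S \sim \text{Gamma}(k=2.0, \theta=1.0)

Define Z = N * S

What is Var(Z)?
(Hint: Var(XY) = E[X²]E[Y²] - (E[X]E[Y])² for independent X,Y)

Var(XY) = E[X²]E[Y²] - (E[X]E[Y])²
E[N] = -2, Var(N) = 2.25
E[S] = 2, Var(S) = 2
E[N²] = 2.25 + (-2)² = 6.25
E[S²] = 2 + 2² = 6
Var(Z) = 6.25*6 - (-2*2)²
= 37.5 - 16 = 21.5

21.5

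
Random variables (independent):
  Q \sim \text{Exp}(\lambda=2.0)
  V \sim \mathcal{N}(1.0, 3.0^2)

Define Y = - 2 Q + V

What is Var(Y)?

For independent RVs: Var(aX + bY) = a²Var(X) + b²Var(Y)
Var(Q) = 0.25
Var(V) = 9
Var(Y) = (-2)²*0.25 + 1²*9
= 4*0.25 + 1*9 = 10

10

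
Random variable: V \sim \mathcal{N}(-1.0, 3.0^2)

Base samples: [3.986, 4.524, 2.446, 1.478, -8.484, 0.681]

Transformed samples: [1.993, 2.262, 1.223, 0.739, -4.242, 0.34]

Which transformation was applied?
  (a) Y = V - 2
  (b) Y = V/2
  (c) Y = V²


Checking option (b) Y = V/2:
  V = 3.986 -> Y = 1.993 ✓
  V = 4.524 -> Y = 2.262 ✓
  V = 2.446 -> Y = 1.223 ✓
All samples match this transformation.

(b) V/2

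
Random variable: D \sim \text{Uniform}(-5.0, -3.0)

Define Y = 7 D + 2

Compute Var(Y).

For Y = aD + b: Var(Y) = a² * Var(D)
Var(D) = (-3 + 5)^2/12 = 0.33333333
Var(Y) = 7² * 0.33333333 = 49 * 0.33333333 = 16.333333

16.333333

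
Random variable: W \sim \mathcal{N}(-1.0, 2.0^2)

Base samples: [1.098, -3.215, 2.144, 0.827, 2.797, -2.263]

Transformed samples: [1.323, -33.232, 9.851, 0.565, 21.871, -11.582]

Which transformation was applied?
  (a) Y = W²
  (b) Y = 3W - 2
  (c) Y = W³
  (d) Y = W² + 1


Checking option (c) Y = W³:
  W = 1.098 -> Y = 1.323 ✓
  W = -3.215 -> Y = -33.232 ✓
  W = 2.144 -> Y = 9.851 ✓
All samples match this transformation.

(c) W³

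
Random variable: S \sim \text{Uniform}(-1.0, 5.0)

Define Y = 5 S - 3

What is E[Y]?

For Y = 5S - 3:
E[Y] = 5 * E[S] - 3
E[S] = (-1 + 5)/2 = 2
E[Y] = 5 * 2 - 3 = 7

7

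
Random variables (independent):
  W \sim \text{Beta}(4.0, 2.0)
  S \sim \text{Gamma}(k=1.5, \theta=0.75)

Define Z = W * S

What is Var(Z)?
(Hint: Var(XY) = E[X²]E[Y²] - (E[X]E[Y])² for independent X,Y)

Var(XY) = E[X²]E[Y²] - (E[X]E[Y])²
E[W] = 0.66666667, Var(W) = 0.031746032
E[S] = 1.125, Var(S) = 0.84375
E[W²] = 0.031746032 + 0.66666667² = 0.47619048
E[S²] = 0.84375 + 1.125² = 2.109375
Var(Z) = 0.47619048*2.109375 - (0.66666667*1.125)²
= 1.0044643 - 0.5625 = 0.44196429

0.44196429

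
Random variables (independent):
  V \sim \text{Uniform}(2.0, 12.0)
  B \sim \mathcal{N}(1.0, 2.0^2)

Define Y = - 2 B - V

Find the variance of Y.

For independent RVs: Var(aX + bY) = a²Var(X) + b²Var(Y)
Var(V) = 8.3333333
Var(B) = 4
Var(Y) = (-1)²*8.3333333 + (-2)²*4
= 1*8.3333333 + 4*4 = 24.333333

24.333333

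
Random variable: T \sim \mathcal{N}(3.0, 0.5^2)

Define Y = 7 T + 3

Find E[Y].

For Y = 7T + 3:
E[Y] = 7 * E[T] + 3
E[T] = 3.0 = 3
E[Y] = 7 * 3 + 3 = 24

24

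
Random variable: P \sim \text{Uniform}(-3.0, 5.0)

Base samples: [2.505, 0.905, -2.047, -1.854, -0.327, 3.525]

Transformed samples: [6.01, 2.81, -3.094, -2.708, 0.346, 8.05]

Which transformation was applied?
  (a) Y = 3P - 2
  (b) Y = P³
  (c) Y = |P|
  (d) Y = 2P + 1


Checking option (d) Y = 2P + 1:
  P = 2.505 -> Y = 6.01 ✓
  P = 0.905 -> Y = 2.81 ✓
  P = -2.047 -> Y = -3.094 ✓
All samples match this transformation.

(d) 2P + 1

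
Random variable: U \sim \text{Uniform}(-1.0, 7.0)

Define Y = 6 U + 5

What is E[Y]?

For Y = 6U + 5:
E[Y] = 6 * E[U] + 5
E[U] = (-1 + 7)/2 = 3
E[Y] = 6 * 3 + 5 = 23

23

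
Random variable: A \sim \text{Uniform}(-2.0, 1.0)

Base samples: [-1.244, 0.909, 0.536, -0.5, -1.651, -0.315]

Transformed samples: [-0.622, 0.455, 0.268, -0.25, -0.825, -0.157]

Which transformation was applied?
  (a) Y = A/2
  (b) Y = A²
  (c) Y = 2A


Checking option (a) Y = A/2:
  A = -1.244 -> Y = -0.622 ✓
  A = 0.909 -> Y = 0.455 ✓
  A = 0.536 -> Y = 0.268 ✓
All samples match this transformation.

(a) A/2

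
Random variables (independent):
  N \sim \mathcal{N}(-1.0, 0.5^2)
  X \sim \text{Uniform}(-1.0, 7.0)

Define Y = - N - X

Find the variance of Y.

For independent RVs: Var(aX + bY) = a²Var(X) + b²Var(Y)
Var(N) = 0.25
Var(X) = 5.3333333
Var(Y) = (-1)²*0.25 + (-1)²*5.3333333
= 1*0.25 + 1*5.3333333 = 5.5833333

5.5833333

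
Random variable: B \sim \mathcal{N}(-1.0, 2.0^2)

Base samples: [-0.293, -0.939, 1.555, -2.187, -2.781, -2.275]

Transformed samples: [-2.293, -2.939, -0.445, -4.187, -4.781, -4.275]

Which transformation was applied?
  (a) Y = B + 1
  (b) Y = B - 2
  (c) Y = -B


Checking option (b) Y = B - 2:
  B = -0.293 -> Y = -2.293 ✓
  B = -0.939 -> Y = -2.939 ✓
  B = 1.555 -> Y = -0.445 ✓
All samples match this transformation.

(b) B - 2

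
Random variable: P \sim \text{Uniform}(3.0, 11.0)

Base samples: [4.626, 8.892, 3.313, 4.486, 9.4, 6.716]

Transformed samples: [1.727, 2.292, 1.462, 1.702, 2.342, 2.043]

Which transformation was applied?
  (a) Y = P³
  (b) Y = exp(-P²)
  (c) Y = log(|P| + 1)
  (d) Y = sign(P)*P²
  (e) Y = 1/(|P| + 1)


Checking option (c) Y = log(|P| + 1):
  P = 4.626 -> Y = 1.727 ✓
  P = 8.892 -> Y = 2.292 ✓
  P = 3.313 -> Y = 1.462 ✓
All samples match this transformation.

(c) log(|P| + 1)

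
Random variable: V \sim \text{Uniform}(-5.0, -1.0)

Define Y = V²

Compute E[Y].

Using E[X²] = Var(X) + (E[X])²:
E[V] = -3
Var(V) = (-1 + 5)^2/12 = 1.3333333
E[V²] = 1.3333333 + (-3)² = 1.3333333 + 9 = 10.333333

10.333333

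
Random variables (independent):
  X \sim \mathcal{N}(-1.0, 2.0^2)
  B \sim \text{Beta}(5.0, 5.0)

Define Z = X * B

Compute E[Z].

For independent RVs: E[XY] = E[X]*E[Y]
E[X] = -1
E[B] = 0.5
E[Z] = -1 * 0.5 = -0.5

-0.5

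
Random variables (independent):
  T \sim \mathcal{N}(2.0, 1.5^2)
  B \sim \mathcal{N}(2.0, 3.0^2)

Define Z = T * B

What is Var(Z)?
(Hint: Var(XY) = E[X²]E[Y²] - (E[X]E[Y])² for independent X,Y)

Var(XY) = E[X²]E[Y²] - (E[X]E[Y])²
E[T] = 2, Var(T) = 2.25
E[B] = 2, Var(B) = 9
E[T²] = 2.25 + 2² = 6.25
E[B²] = 9 + 2² = 13
Var(Z) = 6.25*13 - (2*2)²
= 81.25 - 16 = 65.25

65.25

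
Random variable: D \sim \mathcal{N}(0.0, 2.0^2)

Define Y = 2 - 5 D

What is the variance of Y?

For Y = aD + b: Var(Y) = a² * Var(D)
Var(D) = 2.0^2 = 4
Var(Y) = (-5)² * 4 = 25 * 4 = 100

100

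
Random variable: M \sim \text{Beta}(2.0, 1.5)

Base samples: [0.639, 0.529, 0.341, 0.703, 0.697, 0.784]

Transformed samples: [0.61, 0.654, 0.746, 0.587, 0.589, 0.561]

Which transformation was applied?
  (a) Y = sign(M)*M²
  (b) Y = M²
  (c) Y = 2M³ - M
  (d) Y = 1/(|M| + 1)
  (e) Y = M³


Checking option (d) Y = 1/(|M| + 1):
  M = 0.639 -> Y = 0.61 ✓
  M = 0.529 -> Y = 0.654 ✓
  M = 0.341 -> Y = 0.746 ✓
All samples match this transformation.

(d) 1/(|M| + 1)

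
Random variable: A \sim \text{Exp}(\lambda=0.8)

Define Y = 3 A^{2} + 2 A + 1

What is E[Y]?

E[Y] = 3*E[A²] + 2*E[A] + 1
E[A] = 1.25
E[A²] = Var(A) + (E[A])² = 1.5625 + 1.5625 = 3.125
E[Y] = 3*3.125 + 2*1.25 + 1 = 12.875

12.875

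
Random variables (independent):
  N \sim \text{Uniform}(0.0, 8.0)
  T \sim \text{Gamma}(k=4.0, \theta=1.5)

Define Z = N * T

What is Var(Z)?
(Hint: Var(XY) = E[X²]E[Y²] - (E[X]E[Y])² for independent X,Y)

Var(XY) = E[X²]E[Y²] - (E[X]E[Y])²
E[N] = 4, Var(N) = 5.3333333
E[T] = 6, Var(T) = 9
E[N²] = 5.3333333 + 4² = 21.333333
E[T²] = 9 + 6² = 45
Var(Z) = 21.333333*45 - (4*6)²
= 960 - 576 = 384

384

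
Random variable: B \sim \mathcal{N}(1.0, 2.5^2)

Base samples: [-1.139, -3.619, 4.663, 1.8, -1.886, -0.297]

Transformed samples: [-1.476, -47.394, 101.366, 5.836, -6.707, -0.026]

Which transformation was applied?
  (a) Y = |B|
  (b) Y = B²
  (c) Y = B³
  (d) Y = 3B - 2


Checking option (c) Y = B³:
  B = -1.139 -> Y = -1.476 ✓
  B = -3.619 -> Y = -47.394 ✓
  B = 4.663 -> Y = 101.366 ✓
All samples match this transformation.

(c) B³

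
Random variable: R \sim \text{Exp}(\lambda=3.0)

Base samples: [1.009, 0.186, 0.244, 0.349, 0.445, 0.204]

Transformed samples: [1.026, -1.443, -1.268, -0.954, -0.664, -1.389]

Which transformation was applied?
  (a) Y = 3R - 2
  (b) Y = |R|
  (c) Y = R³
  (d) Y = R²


Checking option (a) Y = 3R - 2:
  R = 1.009 -> Y = 1.026 ✓
  R = 0.186 -> Y = -1.443 ✓
  R = 0.244 -> Y = -1.268 ✓
All samples match this transformation.

(a) 3R - 2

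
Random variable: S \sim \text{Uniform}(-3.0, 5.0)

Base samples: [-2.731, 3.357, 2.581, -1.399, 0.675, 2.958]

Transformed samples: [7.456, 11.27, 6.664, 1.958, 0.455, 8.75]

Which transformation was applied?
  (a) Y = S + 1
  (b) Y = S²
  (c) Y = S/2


Checking option (b) Y = S²:
  S = -2.731 -> Y = 7.456 ✓
  S = 3.357 -> Y = 11.27 ✓
  S = 2.581 -> Y = 6.664 ✓
All samples match this transformation.

(b) S²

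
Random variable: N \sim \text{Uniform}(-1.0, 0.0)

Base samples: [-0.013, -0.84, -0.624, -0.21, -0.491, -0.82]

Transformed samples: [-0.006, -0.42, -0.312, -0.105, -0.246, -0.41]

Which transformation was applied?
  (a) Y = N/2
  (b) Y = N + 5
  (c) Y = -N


Checking option (a) Y = N/2:
  N = -0.013 -> Y = -0.006 ✓
  N = -0.84 -> Y = -0.42 ✓
  N = -0.624 -> Y = -0.312 ✓
All samples match this transformation.

(a) N/2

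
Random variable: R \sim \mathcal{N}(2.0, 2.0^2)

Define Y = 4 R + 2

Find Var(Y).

For Y = aR + b: Var(Y) = a² * Var(R)
Var(R) = 2.0^2 = 4
Var(Y) = 4² * 4 = 16 * 4 = 64

64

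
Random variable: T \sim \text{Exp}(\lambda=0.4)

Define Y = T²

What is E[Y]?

E[T²] = Var(T) + (E[T])² = 6.25 + 6.25 = 12.5

12.5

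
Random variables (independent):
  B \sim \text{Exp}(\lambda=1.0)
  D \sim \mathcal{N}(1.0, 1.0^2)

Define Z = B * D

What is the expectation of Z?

For independent RVs: E[XY] = E[X]*E[Y]
E[B] = 1
E[D] = 1
E[Z] = 1 * 1 = 1

1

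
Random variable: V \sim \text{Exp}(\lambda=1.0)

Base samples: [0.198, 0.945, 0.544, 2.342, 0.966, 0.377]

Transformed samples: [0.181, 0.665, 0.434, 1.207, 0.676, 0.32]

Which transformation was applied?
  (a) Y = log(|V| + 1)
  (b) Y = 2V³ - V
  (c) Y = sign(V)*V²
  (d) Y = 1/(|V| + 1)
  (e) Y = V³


Checking option (a) Y = log(|V| + 1):
  V = 0.198 -> Y = 0.181 ✓
  V = 0.945 -> Y = 0.665 ✓
  V = 0.544 -> Y = 0.434 ✓
All samples match this transformation.

(a) log(|V| + 1)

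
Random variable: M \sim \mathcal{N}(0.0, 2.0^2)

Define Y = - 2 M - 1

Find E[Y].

For Y = -2M - 1:
E[Y] = -2 * E[M] - 1
E[M] = 0.0 = 0
E[Y] = -2 * 0 - 1 = -1

-1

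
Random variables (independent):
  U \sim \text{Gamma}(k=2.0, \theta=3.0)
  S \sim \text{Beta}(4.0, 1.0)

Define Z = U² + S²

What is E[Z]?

E[Z] = E[U²] + E[S²]
E[U²] = Var(U) + E[U]² = 18 + 36 = 54
E[S²] = Var(S) + E[S]² = 0.026666667 + 0.64 = 0.66666667
E[Z] = 54 + 0.66666667 = 54.666667

54.666667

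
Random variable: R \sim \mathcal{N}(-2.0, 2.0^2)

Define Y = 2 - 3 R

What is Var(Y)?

For Y = aR + b: Var(Y) = a² * Var(R)
Var(R) = 2.0^2 = 4
Var(Y) = (-3)² * 4 = 9 * 4 = 36

36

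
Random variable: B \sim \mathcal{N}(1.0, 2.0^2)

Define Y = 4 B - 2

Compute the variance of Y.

For Y = aB + b: Var(Y) = a² * Var(B)
Var(B) = 2.0^2 = 4
Var(Y) = 4² * 4 = 16 * 4 = 64

64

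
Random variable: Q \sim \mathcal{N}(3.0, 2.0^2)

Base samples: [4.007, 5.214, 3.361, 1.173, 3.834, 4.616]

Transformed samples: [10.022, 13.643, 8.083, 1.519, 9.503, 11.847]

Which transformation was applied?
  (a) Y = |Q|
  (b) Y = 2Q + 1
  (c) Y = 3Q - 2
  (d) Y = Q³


Checking option (c) Y = 3Q - 2:
  Q = 4.007 -> Y = 10.022 ✓
  Q = 5.214 -> Y = 13.643 ✓
  Q = 3.361 -> Y = 8.083 ✓
All samples match this transformation.

(c) 3Q - 2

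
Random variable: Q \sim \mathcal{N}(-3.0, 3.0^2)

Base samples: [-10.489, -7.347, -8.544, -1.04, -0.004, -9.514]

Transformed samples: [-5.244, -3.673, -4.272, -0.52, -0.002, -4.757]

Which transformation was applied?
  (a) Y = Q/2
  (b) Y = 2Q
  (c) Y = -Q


Checking option (a) Y = Q/2:
  Q = -10.489 -> Y = -5.244 ✓
  Q = -7.347 -> Y = -3.673 ✓
  Q = -8.544 -> Y = -4.272 ✓
All samples match this transformation.

(a) Q/2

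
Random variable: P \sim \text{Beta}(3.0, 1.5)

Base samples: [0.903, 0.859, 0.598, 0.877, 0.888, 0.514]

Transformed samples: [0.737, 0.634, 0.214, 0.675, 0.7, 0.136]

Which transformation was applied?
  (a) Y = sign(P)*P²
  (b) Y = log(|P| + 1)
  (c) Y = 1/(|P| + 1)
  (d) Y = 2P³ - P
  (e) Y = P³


Checking option (e) Y = P³:
  P = 0.903 -> Y = 0.737 ✓
  P = 0.859 -> Y = 0.634 ✓
  P = 0.598 -> Y = 0.214 ✓
All samples match this transformation.

(e) P³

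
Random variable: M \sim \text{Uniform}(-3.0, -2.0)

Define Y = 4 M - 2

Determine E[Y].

For Y = 4M - 2:
E[Y] = 4 * E[M] - 2
E[M] = (-3 - 2)/2 = -2.5
E[Y] = 4 * (-2.5) - 2 = -12

-12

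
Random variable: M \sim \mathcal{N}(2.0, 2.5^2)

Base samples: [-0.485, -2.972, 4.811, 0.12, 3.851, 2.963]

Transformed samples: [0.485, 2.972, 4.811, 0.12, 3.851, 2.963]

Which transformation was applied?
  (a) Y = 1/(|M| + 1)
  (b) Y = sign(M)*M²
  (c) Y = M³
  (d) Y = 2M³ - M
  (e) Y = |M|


Checking option (e) Y = |M|:
  M = -0.485 -> Y = 0.485 ✓
  M = -2.972 -> Y = 2.972 ✓
  M = 4.811 -> Y = 4.811 ✓
All samples match this transformation.

(e) |M|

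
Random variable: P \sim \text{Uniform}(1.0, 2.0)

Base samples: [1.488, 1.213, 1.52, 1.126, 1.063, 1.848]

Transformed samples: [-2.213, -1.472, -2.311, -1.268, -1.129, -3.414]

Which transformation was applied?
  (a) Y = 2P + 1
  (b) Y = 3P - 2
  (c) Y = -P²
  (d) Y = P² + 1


Checking option (c) Y = -P²:
  P = 1.488 -> Y = -2.213 ✓
  P = 1.213 -> Y = -1.472 ✓
  P = 1.52 -> Y = -2.311 ✓
All samples match this transformation.

(c) -P²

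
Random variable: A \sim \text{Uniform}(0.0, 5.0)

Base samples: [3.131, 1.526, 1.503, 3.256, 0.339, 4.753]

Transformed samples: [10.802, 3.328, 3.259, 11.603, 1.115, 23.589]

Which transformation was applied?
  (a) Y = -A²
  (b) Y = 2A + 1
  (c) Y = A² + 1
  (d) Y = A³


Checking option (c) Y = A² + 1:
  A = 3.131 -> Y = 10.802 ✓
  A = 1.526 -> Y = 3.328 ✓
  A = 1.503 -> Y = 3.259 ✓
All samples match this transformation.

(c) A² + 1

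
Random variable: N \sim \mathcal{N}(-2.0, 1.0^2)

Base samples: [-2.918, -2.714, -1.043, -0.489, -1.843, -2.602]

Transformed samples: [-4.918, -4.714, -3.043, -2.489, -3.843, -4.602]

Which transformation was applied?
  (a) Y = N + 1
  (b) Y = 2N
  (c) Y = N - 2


Checking option (c) Y = N - 2:
  N = -2.918 -> Y = -4.918 ✓
  N = -2.714 -> Y = -4.714 ✓
  N = -1.043 -> Y = -3.043 ✓
All samples match this transformation.

(c) N - 2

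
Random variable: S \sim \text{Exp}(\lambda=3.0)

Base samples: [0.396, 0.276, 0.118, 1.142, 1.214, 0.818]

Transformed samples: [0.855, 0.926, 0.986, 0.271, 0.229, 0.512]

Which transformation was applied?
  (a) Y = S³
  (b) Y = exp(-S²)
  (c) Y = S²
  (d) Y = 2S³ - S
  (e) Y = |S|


Checking option (b) Y = exp(-S²):
  S = 0.396 -> Y = 0.855 ✓
  S = 0.276 -> Y = 0.926 ✓
  S = 0.118 -> Y = 0.986 ✓
All samples match this transformation.

(b) exp(-S²)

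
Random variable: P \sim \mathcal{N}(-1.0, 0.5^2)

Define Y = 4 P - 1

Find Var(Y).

For Y = aP + b: Var(Y) = a² * Var(P)
Var(P) = 0.5^2 = 0.25
Var(Y) = 4² * 0.25 = 16 * 0.25 = 4

4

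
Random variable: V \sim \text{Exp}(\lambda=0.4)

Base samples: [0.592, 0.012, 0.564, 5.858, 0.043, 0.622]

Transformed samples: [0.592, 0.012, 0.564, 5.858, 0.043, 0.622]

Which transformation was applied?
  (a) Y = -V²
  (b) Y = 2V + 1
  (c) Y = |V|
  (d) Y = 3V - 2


Checking option (c) Y = |V|:
  V = 0.592 -> Y = 0.592 ✓
  V = 0.012 -> Y = 0.012 ✓
  V = 0.564 -> Y = 0.564 ✓
All samples match this transformation.

(c) |V|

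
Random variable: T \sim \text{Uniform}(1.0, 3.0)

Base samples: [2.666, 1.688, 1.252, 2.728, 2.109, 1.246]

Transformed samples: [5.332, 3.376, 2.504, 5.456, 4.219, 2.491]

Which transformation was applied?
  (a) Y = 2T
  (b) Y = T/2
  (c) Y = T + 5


Checking option (a) Y = 2T:
  T = 2.666 -> Y = 5.332 ✓
  T = 1.688 -> Y = 3.376 ✓
  T = 1.252 -> Y = 2.504 ✓
All samples match this transformation.

(a) 2T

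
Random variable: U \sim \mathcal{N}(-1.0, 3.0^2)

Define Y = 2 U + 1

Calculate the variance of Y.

For Y = aU + b: Var(Y) = a² * Var(U)
Var(U) = 3.0^2 = 9
Var(Y) = 2² * 9 = 4 * 9 = 36

36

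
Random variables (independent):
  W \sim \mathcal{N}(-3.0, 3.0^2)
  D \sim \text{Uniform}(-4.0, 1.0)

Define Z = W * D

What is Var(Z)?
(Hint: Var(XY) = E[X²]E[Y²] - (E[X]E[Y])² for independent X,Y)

Var(XY) = E[X²]E[Y²] - (E[X]E[Y])²
E[W] = -3, Var(W) = 9
E[D] = -1.5, Var(D) = 2.0833333
E[W²] = 9 + (-3)² = 18
E[D²] = 2.0833333 + (-1.5)² = 4.3333333
Var(Z) = 18*4.3333333 - (-3*(-1.5))²
= 78 - 20.25 = 57.75

57.75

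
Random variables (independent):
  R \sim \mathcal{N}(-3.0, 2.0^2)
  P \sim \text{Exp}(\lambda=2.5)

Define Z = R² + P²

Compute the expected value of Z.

E[Z] = E[R²] + E[P²]
E[R²] = Var(R) + E[R]² = 4 + 9 = 13
E[P²] = Var(P) + E[P]² = 0.16 + 0.16 = 0.32
E[Z] = 13 + 0.32 = 13.32

13.32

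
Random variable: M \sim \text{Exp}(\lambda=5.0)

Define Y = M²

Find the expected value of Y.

Using E[X²] = Var(X) + (E[X])²:
E[M] = 0.2
Var(M) = 1/5.0^2 = 0.04
E[M²] = 0.04 + 0.2² = 0.04 + 0.04 = 0.08

0.08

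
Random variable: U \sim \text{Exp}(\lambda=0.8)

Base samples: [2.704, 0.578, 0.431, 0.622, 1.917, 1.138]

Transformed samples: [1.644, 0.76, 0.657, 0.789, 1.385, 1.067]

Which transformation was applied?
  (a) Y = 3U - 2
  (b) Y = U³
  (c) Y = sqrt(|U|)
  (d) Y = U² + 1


Checking option (c) Y = sqrt(|U|):
  U = 2.704 -> Y = 1.644 ✓
  U = 0.578 -> Y = 0.76 ✓
  U = 0.431 -> Y = 0.657 ✓
All samples match this transformation.

(c) sqrt(|U|)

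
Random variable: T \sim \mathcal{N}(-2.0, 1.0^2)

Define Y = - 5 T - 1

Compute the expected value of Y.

For Y = -5T - 1:
E[Y] = -5 * E[T] - 1
E[T] = -2.0 = -2
E[Y] = -5 * (-2) - 1 = 9

9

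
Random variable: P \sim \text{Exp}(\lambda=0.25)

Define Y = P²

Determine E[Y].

Using E[X²] = Var(X) + (E[X])²:
E[P] = 4
Var(P) = 1/0.25^2 = 16
E[P²] = 16 + 4² = 16 + 16 = 32

32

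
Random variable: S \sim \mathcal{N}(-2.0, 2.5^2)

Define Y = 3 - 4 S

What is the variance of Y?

For Y = aS + b: Var(Y) = a² * Var(S)
Var(S) = 2.5^2 = 6.25
Var(Y) = (-4)² * 6.25 = 16 * 6.25 = 100

100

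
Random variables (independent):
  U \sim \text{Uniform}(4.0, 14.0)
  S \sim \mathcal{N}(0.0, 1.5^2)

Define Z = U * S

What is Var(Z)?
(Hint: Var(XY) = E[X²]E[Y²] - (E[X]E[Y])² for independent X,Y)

Var(XY) = E[X²]E[Y²] - (E[X]E[Y])²
E[U] = 9, Var(U) = 8.3333333
E[S] = 0, Var(S) = 2.25
E[U²] = 8.3333333 + 9² = 89.333333
E[S²] = 2.25 + 0² = 2.25
Var(Z) = 89.333333*2.25 - (9*0)²
= 201 - 0 = 201

201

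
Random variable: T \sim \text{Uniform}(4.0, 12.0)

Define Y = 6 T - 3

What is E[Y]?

For Y = 6T - 3:
E[Y] = 6 * E[T] - 3
E[T] = (4 + 12)/2 = 8
E[Y] = 6 * 8 - 3 = 45

45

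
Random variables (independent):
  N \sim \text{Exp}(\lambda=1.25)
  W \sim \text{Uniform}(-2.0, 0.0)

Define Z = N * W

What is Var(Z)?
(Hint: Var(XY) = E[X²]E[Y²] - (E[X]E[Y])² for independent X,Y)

Var(XY) = E[X²]E[Y²] - (E[X]E[Y])²
E[N] = 0.8, Var(N) = 0.64
E[W] = -1, Var(W) = 0.33333333
E[N²] = 0.64 + 0.8² = 1.28
E[W²] = 0.33333333 + (-1)² = 1.3333333
Var(Z) = 1.28*1.3333333 - (0.8*(-1))²
= 1.7066667 - 0.64 = 1.0666667

1.0666667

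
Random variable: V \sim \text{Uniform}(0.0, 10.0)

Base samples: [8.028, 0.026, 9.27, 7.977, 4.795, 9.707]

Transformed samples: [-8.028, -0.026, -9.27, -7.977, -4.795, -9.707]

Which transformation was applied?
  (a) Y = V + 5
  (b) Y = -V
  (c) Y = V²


Checking option (b) Y = -V:
  V = 8.028 -> Y = -8.028 ✓
  V = 0.026 -> Y = -0.026 ✓
  V = 9.27 -> Y = -9.27 ✓
All samples match this transformation.

(b) -V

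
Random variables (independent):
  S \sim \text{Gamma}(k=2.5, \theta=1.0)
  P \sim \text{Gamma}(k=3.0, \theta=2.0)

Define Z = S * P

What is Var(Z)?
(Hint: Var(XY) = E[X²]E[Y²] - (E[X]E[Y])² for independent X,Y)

Var(XY) = E[X²]E[Y²] - (E[X]E[Y])²
E[S] = 2.5, Var(S) = 2.5
E[P] = 6, Var(P) = 12
E[S²] = 2.5 + 2.5² = 8.75
E[P²] = 12 + 6² = 48
Var(Z) = 8.75*48 - (2.5*6)²
= 420 - 225 = 195

195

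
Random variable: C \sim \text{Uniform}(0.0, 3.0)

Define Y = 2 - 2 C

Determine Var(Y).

For Y = aC + b: Var(Y) = a² * Var(C)
Var(C) = (3 - 0)^2/12 = 0.75
Var(Y) = (-2)² * 0.75 = 4 * 0.75 = 3

3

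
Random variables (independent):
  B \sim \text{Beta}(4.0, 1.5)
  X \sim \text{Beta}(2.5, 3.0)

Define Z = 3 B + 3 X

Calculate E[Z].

E[Z] = 3*E[B] + 3*E[X]
E[B] = 0.72727273
E[X] = 0.45454545
E[Z] = 3*0.72727273 + 3*0.45454545 = 3.5454545

3.5454545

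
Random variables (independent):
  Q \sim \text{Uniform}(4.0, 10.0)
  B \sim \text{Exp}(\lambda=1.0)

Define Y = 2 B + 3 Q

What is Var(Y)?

For independent RVs: Var(aX + bY) = a²Var(X) + b²Var(Y)
Var(Q) = 3
Var(B) = 1
Var(Y) = 3²*3 + 2²*1
= 9*3 + 4*1 = 31

31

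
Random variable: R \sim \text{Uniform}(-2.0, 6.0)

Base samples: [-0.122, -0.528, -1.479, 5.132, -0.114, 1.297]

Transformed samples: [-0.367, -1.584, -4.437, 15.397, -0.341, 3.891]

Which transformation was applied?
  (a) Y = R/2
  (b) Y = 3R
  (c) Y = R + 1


Checking option (b) Y = 3R:
  R = -0.122 -> Y = -0.367 ✓
  R = -0.528 -> Y = -1.584 ✓
  R = -1.479 -> Y = -4.437 ✓
All samples match this transformation.

(b) 3R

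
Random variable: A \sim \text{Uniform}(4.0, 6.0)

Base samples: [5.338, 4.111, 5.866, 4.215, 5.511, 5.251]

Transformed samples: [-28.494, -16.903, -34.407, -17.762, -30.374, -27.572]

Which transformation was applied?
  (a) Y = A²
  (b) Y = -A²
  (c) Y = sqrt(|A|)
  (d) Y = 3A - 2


Checking option (b) Y = -A²:
  A = 5.338 -> Y = -28.494 ✓
  A = 4.111 -> Y = -16.903 ✓
  A = 5.866 -> Y = -34.407 ✓
All samples match this transformation.

(b) -A²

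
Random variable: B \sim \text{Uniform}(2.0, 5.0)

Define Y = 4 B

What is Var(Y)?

For Y = aB + b: Var(Y) = a² * Var(B)
Var(B) = (5 - 2)^2/12 = 0.75
Var(Y) = 4² * 0.75 = 16 * 0.75 = 12

12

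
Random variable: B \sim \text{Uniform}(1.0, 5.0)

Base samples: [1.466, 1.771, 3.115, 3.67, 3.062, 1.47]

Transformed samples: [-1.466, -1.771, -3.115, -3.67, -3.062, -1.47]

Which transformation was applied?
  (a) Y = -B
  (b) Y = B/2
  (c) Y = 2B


Checking option (a) Y = -B:
  B = 1.466 -> Y = -1.466 ✓
  B = 1.771 -> Y = -1.771 ✓
  B = 3.115 -> Y = -3.115 ✓
All samples match this transformation.

(a) -B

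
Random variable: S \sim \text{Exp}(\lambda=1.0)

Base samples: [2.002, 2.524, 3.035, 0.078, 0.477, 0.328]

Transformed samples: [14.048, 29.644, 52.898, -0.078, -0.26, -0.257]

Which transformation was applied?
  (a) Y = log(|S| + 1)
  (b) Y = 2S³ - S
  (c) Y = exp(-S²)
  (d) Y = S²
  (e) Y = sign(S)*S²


Checking option (b) Y = 2S³ - S:
  S = 2.002 -> Y = 14.048 ✓
  S = 2.524 -> Y = 29.644 ✓
  S = 3.035 -> Y = 52.898 ✓
All samples match this transformation.

(b) 2S³ - S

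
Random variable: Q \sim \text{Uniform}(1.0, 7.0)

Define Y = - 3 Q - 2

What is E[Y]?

For Y = -3Q - 2:
E[Y] = -3 * E[Q] - 2
E[Q] = (1 + 7)/2 = 4
E[Y] = -3 * 4 - 2 = -14

-14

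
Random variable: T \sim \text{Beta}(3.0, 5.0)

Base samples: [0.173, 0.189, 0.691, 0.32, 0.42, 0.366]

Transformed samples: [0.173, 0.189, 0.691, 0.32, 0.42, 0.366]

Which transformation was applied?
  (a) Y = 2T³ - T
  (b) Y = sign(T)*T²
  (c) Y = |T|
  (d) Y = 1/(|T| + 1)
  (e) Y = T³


Checking option (c) Y = |T|:
  T = 0.173 -> Y = 0.173 ✓
  T = 0.189 -> Y = 0.189 ✓
  T = 0.691 -> Y = 0.691 ✓
All samples match this transformation.

(c) |T|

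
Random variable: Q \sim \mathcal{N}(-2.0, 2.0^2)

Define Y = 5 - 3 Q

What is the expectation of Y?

For Y = -3Q + 5:
E[Y] = -3 * E[Q] + 5
E[Q] = -2.0 = -2
E[Y] = -3 * (-2) + 5 = 11

11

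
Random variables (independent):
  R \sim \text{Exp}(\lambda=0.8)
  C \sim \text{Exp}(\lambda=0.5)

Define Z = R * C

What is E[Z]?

For independent RVs: E[XY] = E[X]*E[Y]
E[R] = 1.25
E[C] = 2
E[Z] = 1.25 * 2 = 2.5

2.5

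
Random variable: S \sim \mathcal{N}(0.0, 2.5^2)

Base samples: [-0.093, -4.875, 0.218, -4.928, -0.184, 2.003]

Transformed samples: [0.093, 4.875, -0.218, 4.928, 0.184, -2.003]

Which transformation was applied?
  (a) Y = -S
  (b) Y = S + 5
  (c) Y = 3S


Checking option (a) Y = -S:
  S = -0.093 -> Y = 0.093 ✓
  S = -4.875 -> Y = 4.875 ✓
  S = 0.218 -> Y = -0.218 ✓
All samples match this transformation.

(a) -S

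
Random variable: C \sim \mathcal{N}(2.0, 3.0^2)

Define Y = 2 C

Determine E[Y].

For Y = 2C:
E[Y] = 2 * E[C]
E[C] = 2.0 = 2
E[Y] = 2 * 2 = 4

4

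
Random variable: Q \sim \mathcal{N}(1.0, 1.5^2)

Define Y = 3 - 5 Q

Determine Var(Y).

For Y = aQ + b: Var(Y) = a² * Var(Q)
Var(Q) = 1.5^2 = 2.25
Var(Y) = (-5)² * 2.25 = 25 * 2.25 = 56.25

56.25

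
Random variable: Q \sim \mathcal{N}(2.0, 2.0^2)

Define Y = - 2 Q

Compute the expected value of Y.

For Y = -2Q:
E[Y] = -2 * E[Q]
E[Q] = 2.0 = 2
E[Y] = -2 * 2 = -4

-4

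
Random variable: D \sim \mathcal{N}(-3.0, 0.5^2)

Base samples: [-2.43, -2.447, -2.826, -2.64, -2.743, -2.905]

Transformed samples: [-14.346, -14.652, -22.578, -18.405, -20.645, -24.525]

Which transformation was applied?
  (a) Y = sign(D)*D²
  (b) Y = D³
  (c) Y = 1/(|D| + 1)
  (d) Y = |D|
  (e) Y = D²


Checking option (b) Y = D³:
  D = -2.43 -> Y = -14.346 ✓
  D = -2.447 -> Y = -14.652 ✓
  D = -2.826 -> Y = -22.578 ✓
All samples match this transformation.

(b) D³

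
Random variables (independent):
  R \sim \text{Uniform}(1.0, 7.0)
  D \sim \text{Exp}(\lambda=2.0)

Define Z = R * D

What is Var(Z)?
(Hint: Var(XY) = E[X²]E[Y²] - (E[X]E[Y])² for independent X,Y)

Var(XY) = E[X²]E[Y²] - (E[X]E[Y])²
E[R] = 4, Var(R) = 3
E[D] = 0.5, Var(D) = 0.25
E[R²] = 3 + 4² = 19
E[D²] = 0.25 + 0.5² = 0.5
Var(Z) = 19*0.5 - (4*0.5)²
= 9.5 - 4 = 5.5

5.5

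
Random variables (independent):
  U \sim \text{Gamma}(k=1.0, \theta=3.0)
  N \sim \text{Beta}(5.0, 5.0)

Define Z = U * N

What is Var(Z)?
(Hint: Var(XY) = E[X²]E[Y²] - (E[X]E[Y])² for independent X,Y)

Var(XY) = E[X²]E[Y²] - (E[X]E[Y])²
E[U] = 3, Var(U) = 9
E[N] = 0.5, Var(N) = 0.022727273
E[U²] = 9 + 3² = 18
E[N²] = 0.022727273 + 0.5² = 0.27272727
Var(Z) = 18*0.27272727 - (3*0.5)²
= 4.9090909 - 2.25 = 2.6590909

2.6590909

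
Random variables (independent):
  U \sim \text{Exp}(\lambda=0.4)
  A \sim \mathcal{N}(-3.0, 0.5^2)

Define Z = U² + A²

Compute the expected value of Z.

E[Z] = E[U²] + E[A²]
E[U²] = Var(U) + E[U]² = 6.25 + 6.25 = 12.5
E[A²] = Var(A) + E[A]² = 0.25 + 9 = 9.25
E[Z] = 12.5 + 9.25 = 21.75

21.75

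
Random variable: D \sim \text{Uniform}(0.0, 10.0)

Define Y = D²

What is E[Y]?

Using E[X²] = Var(X) + (E[X])²:
E[D] = 5
Var(D) = (10 - 0)^2/12 = 8.3333333
E[D²] = 8.3333333 + 5² = 8.3333333 + 25 = 33.333333

33.333333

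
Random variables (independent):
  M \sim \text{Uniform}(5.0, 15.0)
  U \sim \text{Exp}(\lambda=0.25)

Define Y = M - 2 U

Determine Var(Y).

For independent RVs: Var(aX + bY) = a²Var(X) + b²Var(Y)
Var(M) = 8.3333333
Var(U) = 16
Var(Y) = 1²*8.3333333 + (-2)²*16
= 1*8.3333333 + 4*16 = 72.333333

72.333333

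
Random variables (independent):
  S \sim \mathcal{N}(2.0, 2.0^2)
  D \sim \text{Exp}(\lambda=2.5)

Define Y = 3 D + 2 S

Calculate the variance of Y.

For independent RVs: Var(aX + bY) = a²Var(X) + b²Var(Y)
Var(S) = 4
Var(D) = 0.16
Var(Y) = 2²*4 + 3²*0.16
= 4*4 + 9*0.16 = 17.44

17.44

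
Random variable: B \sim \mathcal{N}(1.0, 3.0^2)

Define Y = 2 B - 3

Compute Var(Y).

For Y = aB + b: Var(Y) = a² * Var(B)
Var(B) = 3.0^2 = 9
Var(Y) = 2² * 9 = 4 * 9 = 36

36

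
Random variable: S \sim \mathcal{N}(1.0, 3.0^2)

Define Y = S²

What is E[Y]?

E[S²] = Var(S) + (E[S])² = 9 + 1 = 10

10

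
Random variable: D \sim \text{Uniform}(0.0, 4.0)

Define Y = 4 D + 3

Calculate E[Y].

For Y = 4D + 3:
E[Y] = 4 * E[D] + 3
E[D] = (0 + 4)/2 = 2
E[Y] = 4 * 2 + 3 = 11

11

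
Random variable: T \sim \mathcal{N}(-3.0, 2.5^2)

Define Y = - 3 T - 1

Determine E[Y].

For Y = -3T - 1:
E[Y] = -3 * E[T] - 1
E[T] = -3.0 = -3
E[Y] = -3 * (-3) - 1 = 8

8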